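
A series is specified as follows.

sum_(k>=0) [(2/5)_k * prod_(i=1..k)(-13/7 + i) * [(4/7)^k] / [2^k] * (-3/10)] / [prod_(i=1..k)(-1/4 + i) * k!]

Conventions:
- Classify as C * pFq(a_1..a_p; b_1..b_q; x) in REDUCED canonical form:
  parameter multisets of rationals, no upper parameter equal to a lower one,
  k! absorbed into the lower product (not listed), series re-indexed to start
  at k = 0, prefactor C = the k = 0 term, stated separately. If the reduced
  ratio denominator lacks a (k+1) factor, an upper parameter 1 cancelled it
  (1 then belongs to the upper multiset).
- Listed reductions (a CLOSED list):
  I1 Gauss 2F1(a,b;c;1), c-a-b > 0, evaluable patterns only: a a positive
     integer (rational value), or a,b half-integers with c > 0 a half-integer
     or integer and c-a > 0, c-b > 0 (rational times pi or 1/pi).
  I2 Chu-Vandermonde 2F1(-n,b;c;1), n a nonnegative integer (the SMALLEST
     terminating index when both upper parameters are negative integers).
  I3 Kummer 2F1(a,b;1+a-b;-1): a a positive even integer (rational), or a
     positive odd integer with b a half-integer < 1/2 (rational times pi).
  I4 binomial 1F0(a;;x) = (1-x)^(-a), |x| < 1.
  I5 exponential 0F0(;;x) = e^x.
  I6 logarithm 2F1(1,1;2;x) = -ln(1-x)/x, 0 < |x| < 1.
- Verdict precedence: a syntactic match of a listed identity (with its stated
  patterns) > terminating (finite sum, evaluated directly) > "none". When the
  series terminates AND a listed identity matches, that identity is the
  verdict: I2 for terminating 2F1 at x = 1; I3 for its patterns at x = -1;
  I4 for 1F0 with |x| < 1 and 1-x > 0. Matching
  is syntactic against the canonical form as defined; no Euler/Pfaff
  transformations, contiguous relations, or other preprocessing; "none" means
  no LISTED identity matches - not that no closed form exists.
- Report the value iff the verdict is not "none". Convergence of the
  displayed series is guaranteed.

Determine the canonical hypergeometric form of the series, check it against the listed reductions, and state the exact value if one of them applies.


Canonical form: C = -3/10 times 2F1 with upper {-6/7, 2/5}, lower {3/4}, x = 2/7. Verdict: none. No listed pattern accepts 2F1(-6/7, 2/5; 3/4; 2/7).

Key step: t_0 being -3/10, the two k-th powers (prefactor -3/10) combine into one argument.
Adjacent-term ratio: r(k) = (2/7) * (k-6/7) (k+2/5) / [(k+3/4) (k+1)] - poly over poly, x = (2/7) from leading terms; C = -3/10 at k = 0.


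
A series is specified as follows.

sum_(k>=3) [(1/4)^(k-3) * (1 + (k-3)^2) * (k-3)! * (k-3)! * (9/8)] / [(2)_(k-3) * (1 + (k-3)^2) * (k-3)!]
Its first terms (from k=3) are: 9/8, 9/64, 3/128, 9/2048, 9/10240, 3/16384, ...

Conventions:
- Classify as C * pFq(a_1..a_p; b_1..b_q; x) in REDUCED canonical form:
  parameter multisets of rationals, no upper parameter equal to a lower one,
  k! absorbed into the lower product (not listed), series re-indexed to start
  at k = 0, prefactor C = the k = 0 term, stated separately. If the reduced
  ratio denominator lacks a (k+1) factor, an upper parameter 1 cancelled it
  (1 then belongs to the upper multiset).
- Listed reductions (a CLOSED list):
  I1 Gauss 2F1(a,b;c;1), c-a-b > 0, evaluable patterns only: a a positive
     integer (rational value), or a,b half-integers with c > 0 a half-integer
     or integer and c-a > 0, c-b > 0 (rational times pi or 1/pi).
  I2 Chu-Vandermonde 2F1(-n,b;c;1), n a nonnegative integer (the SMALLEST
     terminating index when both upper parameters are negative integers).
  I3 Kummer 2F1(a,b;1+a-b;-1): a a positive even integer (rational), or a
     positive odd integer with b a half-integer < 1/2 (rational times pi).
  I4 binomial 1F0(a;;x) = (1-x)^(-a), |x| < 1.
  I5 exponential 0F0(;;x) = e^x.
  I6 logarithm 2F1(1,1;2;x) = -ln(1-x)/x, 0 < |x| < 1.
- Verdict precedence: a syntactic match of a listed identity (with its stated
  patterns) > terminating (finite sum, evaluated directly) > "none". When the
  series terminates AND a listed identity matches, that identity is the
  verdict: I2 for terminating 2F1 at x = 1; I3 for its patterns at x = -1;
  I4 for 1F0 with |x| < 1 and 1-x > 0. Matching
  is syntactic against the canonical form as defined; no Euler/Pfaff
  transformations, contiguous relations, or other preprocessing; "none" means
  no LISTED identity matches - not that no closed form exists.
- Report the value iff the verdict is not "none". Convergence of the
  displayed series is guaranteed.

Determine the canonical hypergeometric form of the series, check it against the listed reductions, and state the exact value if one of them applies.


Prefactor 9/8, argument 1/4: 2F1 with upper {1, 1} over lower {2}. Verdict: logarithm (I6) fires (the logarithm: parameters (1,1;2), x = 1/4). Its exact value is (-9/2) * ln(3/4).

First insight: with t_0 = 9/8, the factorial ratio (C = 9/8) (k+a-1)!/(a-1)! is a rising factorial (a)_k.
Consecutive-term ratio: r(k) = (1/4) * (k+1) (k+1) / [(k+2) (k+1)] - rational in k, leading ratio (1/4); with t_0 = 9/8, classification follows.


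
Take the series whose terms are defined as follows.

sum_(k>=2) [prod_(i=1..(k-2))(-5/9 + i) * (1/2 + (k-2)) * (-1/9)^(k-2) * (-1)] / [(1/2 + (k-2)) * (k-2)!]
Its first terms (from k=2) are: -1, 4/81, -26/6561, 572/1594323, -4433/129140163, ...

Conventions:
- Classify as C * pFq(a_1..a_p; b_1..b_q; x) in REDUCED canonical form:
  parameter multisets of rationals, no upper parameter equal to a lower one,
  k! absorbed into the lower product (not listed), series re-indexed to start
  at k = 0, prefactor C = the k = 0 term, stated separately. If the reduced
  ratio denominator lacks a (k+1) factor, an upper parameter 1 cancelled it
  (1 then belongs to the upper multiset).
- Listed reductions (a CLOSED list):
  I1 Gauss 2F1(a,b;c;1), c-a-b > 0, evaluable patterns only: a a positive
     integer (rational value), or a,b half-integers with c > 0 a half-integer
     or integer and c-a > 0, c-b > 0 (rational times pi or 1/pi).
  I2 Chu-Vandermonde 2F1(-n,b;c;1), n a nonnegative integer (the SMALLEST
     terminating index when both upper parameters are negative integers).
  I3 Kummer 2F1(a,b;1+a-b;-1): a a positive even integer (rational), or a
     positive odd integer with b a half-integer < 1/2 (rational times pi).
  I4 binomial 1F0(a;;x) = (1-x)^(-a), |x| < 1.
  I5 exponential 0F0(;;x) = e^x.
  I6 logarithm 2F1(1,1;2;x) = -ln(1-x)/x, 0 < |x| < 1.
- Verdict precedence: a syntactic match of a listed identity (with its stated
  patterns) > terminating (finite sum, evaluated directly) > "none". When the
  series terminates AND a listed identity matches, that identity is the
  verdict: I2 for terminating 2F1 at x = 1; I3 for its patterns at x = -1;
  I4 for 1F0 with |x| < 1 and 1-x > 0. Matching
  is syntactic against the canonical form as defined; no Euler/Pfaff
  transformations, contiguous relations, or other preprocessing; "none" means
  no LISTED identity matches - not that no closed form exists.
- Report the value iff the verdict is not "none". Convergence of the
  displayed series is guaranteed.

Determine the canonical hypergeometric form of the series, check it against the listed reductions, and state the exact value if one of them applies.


Key step: from the first term -1: k + 1/2 divides numerator and denominator alike; prefactor -1 after cancelling.
Step ratio: r(k) = (-1/9) * (k+4/9) / [(k+1)] - rational; roots negated = parameters, x = (-1/9), C = -1.

Canonical form: C = -1 times 1F0 with upper {4/9}, lower {-}, x = -1/9. Verdict: this is the binomial series (I4) (the 1F0 binomial series: exponent -4/9, x = -1/9). Hence: (-1) * (10/9)^(-4/9).


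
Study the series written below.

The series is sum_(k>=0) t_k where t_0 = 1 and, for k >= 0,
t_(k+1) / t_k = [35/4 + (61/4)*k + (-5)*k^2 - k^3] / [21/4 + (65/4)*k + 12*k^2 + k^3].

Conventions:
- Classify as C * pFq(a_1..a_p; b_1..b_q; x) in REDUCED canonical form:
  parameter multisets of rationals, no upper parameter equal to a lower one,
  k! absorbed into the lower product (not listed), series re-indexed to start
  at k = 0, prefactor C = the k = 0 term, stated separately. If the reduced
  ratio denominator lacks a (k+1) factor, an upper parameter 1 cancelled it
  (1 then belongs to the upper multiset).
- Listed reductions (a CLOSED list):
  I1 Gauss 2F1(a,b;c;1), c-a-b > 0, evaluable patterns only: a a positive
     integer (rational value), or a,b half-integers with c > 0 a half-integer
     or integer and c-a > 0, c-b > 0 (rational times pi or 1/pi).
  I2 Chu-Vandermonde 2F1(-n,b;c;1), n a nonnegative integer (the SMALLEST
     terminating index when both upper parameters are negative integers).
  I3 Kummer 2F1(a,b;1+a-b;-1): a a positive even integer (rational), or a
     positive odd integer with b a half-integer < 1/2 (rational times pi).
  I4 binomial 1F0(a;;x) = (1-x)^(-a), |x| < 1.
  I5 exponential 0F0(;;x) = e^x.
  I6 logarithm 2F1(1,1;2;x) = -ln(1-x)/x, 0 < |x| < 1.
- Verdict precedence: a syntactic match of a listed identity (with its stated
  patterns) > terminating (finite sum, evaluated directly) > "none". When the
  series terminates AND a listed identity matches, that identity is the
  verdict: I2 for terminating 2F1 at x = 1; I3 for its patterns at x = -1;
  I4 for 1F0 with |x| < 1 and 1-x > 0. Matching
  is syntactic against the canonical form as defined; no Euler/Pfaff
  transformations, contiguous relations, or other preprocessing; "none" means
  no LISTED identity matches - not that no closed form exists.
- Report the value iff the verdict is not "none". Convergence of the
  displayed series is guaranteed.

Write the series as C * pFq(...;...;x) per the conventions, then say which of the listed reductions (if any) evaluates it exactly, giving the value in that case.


Prefactor 1, argument -1: 2F1 with upper {-5/2, 7} over lower {21/2}. Verdict: this is Kummer's theorem (I3) (x = -1; c = 21/2 equals 1+a-b for upper {-5/2, 7}: listed pattern). Hence: (4849845/4194304) * pi.

Key observation: x = (-1) and factor the ratio over Q (prefactor 1): negated roots = parameters.
Ratio: r(k) = (-1) * (k-5/2) (k+7) / [(k+21/2) (k+1)] - rational; roots negated = parameters, x = (-1), C = 1.


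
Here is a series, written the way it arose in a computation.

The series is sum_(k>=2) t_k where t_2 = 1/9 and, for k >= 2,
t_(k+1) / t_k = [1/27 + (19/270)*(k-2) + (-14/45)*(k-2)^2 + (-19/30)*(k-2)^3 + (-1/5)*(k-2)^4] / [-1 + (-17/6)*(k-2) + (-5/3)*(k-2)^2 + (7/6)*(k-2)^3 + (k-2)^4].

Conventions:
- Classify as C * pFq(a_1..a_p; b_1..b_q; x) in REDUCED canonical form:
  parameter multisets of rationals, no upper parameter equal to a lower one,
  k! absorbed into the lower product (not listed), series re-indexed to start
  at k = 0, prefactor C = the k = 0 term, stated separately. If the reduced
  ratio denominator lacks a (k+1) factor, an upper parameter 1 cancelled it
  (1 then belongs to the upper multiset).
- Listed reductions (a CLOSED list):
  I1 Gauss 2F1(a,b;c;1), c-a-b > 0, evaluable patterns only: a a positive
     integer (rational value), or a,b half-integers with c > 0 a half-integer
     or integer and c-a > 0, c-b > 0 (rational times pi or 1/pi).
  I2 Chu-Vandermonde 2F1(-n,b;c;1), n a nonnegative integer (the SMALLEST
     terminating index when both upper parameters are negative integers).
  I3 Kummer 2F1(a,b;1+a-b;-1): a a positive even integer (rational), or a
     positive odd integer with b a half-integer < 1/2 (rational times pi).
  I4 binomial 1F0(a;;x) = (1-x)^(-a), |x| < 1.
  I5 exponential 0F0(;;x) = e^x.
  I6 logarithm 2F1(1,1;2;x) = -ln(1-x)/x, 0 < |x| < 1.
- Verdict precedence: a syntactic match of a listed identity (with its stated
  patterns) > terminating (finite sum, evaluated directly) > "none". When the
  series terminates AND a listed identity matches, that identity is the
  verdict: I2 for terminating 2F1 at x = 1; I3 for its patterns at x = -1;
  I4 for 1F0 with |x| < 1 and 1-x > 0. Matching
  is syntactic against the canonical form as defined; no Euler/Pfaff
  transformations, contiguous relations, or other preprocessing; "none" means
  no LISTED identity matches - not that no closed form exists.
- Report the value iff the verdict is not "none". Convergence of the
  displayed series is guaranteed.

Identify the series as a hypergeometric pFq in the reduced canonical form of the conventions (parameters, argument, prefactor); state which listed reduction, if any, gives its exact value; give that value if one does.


Prefactor 1/9, argument -1/5: 3F2 with upper {-1/3, 1/3, 5/2} over lower {-3/2, 1}. Verdict: no listed reduction: x = -1/5 and upper {-1/3, 1/3, 5/2} fail every I1-I6 pattern.

First insight: with t_0 = 1/9, cancel k + 2/3 from the displayed ratio first; then C = 1/9, x = -1/5.
Ratio: r(k) = (-1/5) * (k-1/3) (k+1/3) (k+5/2) / [(k-3/2) (k+1) (k+1)] - poly over poly, x = (-1/5) from leading terms; C = 1/9 at k = 0.


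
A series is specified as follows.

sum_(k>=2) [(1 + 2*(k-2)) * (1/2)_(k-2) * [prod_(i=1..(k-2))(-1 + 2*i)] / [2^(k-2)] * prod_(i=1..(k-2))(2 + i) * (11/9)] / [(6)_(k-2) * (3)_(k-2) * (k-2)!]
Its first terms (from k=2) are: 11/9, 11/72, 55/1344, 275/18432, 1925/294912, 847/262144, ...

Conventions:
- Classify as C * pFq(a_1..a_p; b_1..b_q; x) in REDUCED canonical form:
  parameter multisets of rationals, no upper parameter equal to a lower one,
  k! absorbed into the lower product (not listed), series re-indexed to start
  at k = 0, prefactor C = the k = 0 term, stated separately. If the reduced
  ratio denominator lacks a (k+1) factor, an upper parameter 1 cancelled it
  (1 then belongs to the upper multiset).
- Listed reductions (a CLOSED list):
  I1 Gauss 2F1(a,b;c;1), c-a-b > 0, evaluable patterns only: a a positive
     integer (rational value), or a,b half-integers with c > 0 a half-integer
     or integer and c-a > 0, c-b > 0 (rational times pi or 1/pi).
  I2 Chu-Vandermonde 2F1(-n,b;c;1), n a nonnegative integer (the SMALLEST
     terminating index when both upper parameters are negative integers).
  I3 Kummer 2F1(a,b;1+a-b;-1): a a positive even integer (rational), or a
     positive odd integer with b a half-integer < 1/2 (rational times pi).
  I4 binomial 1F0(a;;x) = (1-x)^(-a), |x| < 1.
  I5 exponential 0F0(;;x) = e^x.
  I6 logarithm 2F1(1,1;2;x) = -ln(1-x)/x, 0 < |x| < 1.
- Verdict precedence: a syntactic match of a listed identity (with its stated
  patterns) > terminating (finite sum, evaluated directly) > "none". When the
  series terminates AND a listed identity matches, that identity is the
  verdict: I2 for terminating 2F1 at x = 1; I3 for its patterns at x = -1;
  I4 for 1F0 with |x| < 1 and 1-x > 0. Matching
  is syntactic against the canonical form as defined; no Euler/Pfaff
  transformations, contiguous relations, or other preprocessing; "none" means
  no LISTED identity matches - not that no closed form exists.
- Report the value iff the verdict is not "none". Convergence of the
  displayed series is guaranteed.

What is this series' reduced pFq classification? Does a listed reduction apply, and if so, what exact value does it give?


First insight: with t_0 = 11/9, the parameter 3 appears in both the upper and lower lists and cancels.
Ratio: r(k) = 1 * (k+1/2) (k+3/2) / [(k+6) (k+1)] - poly over poly, x = 1 from leading terms; C = 11/9 at k = 0.

Reduced: x = 1, 2F1, upper = {1/2, 3/2}, lower = {6}, C = 11/9. Verdict: Gauss's theorem I1 (half-integer case) applies (x = 1; upper {1/2, 3/2} half-integers, c = 6 in the evaluable pattern). Value: (90112/19845) / pi.


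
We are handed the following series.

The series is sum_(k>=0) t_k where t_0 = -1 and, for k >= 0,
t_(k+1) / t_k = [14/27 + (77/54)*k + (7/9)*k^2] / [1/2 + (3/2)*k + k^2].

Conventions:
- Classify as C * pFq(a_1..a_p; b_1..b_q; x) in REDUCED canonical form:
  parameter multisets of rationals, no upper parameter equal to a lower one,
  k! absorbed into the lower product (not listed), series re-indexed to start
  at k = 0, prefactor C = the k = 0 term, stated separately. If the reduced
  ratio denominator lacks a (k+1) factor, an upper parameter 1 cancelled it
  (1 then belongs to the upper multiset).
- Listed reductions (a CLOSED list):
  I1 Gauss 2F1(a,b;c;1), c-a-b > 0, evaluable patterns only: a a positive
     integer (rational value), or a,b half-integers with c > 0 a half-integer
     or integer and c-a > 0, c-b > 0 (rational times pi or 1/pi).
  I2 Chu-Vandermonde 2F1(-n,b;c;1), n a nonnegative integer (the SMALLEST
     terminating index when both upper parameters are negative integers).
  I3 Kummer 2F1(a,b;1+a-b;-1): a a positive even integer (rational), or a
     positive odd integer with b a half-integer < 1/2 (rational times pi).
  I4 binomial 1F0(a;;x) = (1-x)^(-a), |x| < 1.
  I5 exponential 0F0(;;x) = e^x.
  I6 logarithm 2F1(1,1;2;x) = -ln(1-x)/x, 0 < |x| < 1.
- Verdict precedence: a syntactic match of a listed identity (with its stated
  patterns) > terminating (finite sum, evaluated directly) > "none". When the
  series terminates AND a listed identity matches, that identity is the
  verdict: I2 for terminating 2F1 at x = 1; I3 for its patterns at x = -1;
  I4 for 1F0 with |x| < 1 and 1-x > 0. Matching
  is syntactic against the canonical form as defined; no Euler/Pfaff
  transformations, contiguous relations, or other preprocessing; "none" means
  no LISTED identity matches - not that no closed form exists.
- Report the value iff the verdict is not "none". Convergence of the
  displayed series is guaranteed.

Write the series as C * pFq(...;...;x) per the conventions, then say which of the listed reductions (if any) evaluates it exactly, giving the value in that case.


Key observation: from the first term -1: the expanded ratio factors over Q; prefactor -1, roots give parameters.
Adjacent-term ratio: r(k) = (7/9) * (k+4/3) / [(k+1)] - rational in k. x = (7/9); t_0 = -1; negate the roots.

Canonical form: C = -1 times 1F0 with upper {4/3}, lower {-}, x = 7/9. Verdict: the binomial series (I4) applies (the 1F0 binomial series: exponent -4/3, x = 7/9). Exact value: (-1) * (2/9)^(-4/3).


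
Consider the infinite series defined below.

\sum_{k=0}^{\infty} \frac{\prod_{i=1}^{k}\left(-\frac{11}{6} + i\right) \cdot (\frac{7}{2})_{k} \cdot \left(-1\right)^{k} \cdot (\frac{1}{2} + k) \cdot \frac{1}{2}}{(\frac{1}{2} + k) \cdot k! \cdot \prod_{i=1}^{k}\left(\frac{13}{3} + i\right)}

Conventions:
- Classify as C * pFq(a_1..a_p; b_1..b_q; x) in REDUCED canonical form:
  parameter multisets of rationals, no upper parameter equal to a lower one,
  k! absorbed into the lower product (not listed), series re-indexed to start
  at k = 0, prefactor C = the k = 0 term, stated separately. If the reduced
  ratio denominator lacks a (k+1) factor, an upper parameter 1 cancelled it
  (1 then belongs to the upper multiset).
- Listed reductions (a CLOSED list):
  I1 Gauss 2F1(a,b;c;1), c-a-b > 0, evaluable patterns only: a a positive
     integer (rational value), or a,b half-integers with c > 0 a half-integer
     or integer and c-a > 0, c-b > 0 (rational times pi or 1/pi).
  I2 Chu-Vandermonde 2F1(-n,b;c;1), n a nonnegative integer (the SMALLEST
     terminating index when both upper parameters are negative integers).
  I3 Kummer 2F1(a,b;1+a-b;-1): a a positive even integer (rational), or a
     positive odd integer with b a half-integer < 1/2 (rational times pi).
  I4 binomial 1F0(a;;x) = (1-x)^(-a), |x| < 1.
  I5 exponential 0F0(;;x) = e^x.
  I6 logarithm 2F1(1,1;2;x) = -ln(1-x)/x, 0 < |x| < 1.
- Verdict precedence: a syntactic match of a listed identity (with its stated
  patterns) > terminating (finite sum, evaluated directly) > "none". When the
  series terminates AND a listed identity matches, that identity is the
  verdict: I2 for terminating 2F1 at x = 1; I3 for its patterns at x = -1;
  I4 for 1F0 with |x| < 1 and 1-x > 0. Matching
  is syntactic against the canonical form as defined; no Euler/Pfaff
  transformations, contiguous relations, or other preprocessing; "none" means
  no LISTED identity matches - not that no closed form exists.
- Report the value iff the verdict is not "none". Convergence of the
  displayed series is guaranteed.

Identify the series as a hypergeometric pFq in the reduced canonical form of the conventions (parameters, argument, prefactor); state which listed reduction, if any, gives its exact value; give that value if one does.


x = -1 here; the reduced form reads 2F1, upper {-\frac{5}{6}, \frac{7}{2}}, lower {\frac{16}{3}}, C = \frac{1}{2}. Verdict: none here - no I1-I6 shape fits x = -1 with lower {\frac{16}{3}}.

First insight: t_0 = \frac{1}{2} here, and the running product (C = 1/2) telescopes to a rising factorial.
Step ratio: r(k) = -1 * (k-\frac{5}{6}) (k+\frac{7}{2}) / [(k+\frac{16}{3}) (k+1)] - rational in k, leading ratio -1; with t_0 = \frac{1}{2}, classification follows.


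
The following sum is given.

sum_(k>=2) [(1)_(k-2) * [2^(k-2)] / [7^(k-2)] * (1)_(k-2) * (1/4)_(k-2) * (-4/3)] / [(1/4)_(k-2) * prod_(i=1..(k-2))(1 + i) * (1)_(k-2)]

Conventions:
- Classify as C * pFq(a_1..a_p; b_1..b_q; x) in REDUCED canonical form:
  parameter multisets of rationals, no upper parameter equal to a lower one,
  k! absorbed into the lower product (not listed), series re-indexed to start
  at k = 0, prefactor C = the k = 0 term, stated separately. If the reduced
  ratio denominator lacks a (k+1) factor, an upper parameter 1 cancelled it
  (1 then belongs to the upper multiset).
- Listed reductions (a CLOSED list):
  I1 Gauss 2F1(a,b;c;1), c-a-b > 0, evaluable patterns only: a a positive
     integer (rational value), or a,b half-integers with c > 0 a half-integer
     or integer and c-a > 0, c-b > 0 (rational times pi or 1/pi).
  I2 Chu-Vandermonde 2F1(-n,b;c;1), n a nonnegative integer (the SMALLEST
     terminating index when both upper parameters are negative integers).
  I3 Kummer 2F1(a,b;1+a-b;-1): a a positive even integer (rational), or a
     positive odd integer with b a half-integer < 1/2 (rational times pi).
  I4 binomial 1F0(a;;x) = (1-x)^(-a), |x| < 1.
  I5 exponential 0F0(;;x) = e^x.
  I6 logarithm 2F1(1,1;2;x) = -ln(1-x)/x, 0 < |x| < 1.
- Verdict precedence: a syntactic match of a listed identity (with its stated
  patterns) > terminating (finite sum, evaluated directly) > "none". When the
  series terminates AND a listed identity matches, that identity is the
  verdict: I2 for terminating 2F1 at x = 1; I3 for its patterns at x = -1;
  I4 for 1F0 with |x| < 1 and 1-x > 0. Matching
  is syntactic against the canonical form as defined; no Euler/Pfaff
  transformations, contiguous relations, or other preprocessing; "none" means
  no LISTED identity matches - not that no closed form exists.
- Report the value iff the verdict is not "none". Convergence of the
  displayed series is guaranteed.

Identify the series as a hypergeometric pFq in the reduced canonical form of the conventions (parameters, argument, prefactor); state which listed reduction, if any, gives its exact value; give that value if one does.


Key observation: from the first term -4/3: the parameter 1/4 appears in both the upper and lower lists and cancels.
Ratio: r(k) = (2/7) * (k+1) (k+1) / [(k+2) (k+1)] - rational; roots negated = parameters, x = (2/7), C = -4/3.

This is -4/3 * 2F1(1, 1; 2; 2/7) in reduced canonical form. Verdict at x = 2/7: the I6 logarithm reduction matches (the logarithm: parameters (1,1;2), x = 2/7). Exact value: (14/3) * ln(5/7).


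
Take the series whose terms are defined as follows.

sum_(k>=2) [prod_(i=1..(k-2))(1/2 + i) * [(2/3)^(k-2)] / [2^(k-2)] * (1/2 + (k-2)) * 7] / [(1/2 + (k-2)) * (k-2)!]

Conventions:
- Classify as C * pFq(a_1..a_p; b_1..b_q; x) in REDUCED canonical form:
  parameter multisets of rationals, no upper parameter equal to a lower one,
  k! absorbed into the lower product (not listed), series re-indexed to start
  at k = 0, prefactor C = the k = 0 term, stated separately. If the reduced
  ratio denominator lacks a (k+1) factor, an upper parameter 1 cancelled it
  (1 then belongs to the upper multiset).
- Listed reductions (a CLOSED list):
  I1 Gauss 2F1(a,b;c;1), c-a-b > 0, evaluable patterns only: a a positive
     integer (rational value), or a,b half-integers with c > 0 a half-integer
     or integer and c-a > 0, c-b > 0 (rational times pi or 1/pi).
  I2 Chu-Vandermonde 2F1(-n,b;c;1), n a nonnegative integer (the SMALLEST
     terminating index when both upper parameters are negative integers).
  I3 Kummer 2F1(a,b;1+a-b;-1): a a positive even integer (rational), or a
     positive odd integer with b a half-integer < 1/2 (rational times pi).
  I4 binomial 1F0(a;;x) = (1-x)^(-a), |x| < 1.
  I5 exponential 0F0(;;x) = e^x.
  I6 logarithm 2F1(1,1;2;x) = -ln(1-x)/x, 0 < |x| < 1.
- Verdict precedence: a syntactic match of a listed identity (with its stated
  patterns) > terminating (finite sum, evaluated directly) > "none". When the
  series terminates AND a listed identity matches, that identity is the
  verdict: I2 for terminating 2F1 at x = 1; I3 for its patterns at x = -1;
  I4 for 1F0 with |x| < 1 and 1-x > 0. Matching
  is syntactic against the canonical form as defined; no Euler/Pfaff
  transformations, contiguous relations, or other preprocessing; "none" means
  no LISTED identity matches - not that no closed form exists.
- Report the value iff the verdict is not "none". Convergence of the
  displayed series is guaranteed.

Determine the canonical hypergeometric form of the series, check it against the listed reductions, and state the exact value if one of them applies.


The tell: from the first term 7: the running product (C = 7, x = 1/3) telescopes to a rising factorial.
Term ratio: r(k) = (1/3) * (k+3/2) / [(k+1)] - rational in k. x = (1/3); t_0 = 7; negate the roots.

Classification (C = 7): 1F0 with upper {3/2}, lower {-}, argument x = 1/3. Verdict: this is the binomial series (I4) (the 1F0 binomial series: exponent -3/2, x = 1/3). Sum: 7 * (2/3)^(-3/2).


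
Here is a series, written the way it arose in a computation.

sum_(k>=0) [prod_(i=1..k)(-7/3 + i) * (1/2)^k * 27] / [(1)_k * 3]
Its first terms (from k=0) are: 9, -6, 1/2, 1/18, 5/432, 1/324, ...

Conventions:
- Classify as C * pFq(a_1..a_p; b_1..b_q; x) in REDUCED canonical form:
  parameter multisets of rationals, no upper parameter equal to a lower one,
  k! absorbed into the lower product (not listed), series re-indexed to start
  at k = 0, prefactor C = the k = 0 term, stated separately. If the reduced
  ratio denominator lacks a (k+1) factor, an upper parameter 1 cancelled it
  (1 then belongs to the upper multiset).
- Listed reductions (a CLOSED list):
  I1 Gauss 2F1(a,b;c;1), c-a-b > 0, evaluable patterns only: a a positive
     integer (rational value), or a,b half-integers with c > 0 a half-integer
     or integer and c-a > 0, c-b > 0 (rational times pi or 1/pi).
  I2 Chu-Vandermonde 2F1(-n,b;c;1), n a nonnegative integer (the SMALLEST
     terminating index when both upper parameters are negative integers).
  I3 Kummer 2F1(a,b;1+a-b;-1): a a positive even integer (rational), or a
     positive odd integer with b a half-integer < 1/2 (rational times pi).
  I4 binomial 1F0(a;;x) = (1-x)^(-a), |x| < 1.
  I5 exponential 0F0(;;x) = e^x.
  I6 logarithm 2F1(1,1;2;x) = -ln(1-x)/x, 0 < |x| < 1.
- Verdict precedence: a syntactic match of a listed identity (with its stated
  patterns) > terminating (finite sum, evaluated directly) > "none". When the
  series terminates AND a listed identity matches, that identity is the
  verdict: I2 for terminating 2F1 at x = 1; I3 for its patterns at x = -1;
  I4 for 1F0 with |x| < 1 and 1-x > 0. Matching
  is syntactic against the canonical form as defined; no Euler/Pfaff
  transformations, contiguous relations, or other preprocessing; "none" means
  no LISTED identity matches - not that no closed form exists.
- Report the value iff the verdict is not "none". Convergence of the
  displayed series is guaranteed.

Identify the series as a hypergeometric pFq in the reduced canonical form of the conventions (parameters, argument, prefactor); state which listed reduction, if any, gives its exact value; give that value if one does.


This is 9 * 1F0(-4/3; -; 1/2) in reduced canonical form. Verdict: this is binomial (I4) (the 1F0 binomial series: exponent 4/3, x = 1/2). Sum: 9 * (1/2)^(4/3).

Structural cue: with t_0 = 9, (1)_k (prefactor 9) is k! itself.
Adjacent-term ratio: r(k) = (1/2) * (k-4/3) / [(k+1)] - rational; roots negated = parameters, x = (1/2), C = 9.


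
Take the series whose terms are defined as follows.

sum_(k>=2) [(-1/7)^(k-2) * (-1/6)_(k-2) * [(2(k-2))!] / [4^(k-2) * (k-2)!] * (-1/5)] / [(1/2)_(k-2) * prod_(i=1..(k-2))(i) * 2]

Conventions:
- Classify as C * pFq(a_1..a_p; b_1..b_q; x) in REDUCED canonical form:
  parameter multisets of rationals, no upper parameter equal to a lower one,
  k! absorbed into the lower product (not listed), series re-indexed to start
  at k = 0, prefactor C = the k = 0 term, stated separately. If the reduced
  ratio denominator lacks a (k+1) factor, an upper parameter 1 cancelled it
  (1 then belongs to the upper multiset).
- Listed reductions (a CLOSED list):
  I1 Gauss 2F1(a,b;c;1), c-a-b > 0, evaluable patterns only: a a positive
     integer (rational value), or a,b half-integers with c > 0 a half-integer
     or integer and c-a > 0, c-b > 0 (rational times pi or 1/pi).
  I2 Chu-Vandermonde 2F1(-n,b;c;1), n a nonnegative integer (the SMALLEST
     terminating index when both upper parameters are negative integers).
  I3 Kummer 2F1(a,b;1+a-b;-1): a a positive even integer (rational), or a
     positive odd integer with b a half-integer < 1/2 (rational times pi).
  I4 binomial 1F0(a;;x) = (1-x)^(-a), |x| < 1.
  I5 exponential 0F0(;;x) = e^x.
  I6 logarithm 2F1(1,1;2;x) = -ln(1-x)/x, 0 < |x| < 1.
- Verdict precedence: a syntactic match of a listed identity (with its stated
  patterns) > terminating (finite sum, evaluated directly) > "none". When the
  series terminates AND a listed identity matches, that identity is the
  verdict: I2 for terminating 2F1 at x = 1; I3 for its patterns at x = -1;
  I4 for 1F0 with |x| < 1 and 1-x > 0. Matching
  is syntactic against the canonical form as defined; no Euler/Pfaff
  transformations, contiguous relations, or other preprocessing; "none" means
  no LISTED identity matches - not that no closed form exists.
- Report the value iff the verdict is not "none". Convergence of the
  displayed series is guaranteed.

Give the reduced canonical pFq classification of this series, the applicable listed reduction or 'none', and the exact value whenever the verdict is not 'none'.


With C = -1/10: the canonical form is 1F0(-1/6; -; -1/7). Verdict: the I4 binomial reduction matches (the 1F0 binomial series: exponent 1/6, x = -1/7). Value: (-1/10) * (8/7)^(1/6).

First insight: from the first term -1/10: the (2k)!/(4^k k!) block (prefactor -1/10) is the Pochhammer (1/2)_k.
Ratio: r(k) = (-1/7) * (k-1/6) / [(k+1)] ; factor over Q: parameters, x = (-1/7), and C = -1/10.


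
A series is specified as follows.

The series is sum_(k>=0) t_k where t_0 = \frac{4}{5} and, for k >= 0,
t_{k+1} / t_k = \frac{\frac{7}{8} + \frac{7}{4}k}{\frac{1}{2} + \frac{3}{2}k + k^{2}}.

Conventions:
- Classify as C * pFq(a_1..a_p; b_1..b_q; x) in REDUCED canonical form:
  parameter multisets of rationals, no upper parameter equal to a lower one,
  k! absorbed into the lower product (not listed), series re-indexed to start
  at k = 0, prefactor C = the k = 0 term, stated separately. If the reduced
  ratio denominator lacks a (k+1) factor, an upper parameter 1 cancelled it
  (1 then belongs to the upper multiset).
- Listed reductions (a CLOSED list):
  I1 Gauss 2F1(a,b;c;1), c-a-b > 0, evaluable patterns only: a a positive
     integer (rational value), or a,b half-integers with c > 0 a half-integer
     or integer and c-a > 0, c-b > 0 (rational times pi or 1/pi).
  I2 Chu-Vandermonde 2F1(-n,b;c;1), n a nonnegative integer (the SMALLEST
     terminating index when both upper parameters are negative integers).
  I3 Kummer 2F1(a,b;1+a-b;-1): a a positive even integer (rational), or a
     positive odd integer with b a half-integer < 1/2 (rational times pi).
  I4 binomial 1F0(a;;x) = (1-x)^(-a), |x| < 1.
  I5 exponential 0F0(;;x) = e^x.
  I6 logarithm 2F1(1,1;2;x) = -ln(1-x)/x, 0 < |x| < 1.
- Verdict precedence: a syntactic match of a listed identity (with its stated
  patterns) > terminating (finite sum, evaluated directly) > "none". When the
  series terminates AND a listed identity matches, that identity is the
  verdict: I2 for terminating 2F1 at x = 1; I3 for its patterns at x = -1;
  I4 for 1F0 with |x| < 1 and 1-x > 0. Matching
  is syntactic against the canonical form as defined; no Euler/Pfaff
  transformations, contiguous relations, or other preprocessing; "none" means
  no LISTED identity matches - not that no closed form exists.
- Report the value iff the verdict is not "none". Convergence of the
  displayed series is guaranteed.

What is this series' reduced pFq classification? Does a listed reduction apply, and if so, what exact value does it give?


First insight: t_0 = \frac{4}{5} here, and cancel k + 1/2 from the displayed ratio first; then C = 4/5, x = 7/4.
Step ratio: r(k) = \frac{7}{4} * 1 / [(k+1)] - rational; roots negated = parameters, x = \frac{7}{4}, C = \frac{4}{5}.

Reduced: x = \frac{7}{4}, 0F0, upper = {-}, lower = {-}, C = \frac{4}{5}. Verdict (x = \frac{7}{4}): the exponential series (I5) applies (the 0F0 exponential series at x = \frac{7}{4}). Exact value: \frac{4}{5} \cdot e^{\frac{7}{4}}.


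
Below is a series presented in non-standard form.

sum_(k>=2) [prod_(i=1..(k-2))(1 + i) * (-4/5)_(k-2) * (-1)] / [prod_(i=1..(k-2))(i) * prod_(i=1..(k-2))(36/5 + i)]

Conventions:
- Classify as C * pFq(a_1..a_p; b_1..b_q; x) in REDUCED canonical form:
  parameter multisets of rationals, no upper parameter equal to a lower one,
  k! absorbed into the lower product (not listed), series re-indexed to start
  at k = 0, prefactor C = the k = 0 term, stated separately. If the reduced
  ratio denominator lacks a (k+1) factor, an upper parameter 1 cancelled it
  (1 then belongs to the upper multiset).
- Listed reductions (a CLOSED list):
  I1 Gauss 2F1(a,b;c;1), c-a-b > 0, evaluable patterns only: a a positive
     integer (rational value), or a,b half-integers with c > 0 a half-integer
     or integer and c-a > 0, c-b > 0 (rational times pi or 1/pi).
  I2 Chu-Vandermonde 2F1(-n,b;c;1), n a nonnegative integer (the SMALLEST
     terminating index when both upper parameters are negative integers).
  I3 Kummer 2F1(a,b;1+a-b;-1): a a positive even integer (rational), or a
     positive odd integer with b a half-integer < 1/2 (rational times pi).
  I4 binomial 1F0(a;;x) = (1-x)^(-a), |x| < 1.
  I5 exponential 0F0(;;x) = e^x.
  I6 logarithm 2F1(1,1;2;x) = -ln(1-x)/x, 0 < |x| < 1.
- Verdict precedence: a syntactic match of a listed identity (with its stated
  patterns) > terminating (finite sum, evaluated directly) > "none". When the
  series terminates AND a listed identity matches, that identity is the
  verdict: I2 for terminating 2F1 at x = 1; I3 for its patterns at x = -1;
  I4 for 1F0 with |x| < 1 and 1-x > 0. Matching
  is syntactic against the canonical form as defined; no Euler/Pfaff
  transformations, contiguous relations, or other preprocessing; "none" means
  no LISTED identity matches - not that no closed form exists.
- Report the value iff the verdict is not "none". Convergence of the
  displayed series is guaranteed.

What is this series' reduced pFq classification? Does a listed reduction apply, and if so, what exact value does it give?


Canonical form: C = -1 times 2F1 with upper {-4/5, 2}, lower {41/5}, x = 1. Verdict at x = 1: Gauss's theorem (I1) matches (x = 1: the Gamma ratio telescopes since c-a-b = 7 > 0 and a = 2 in Z>0). Hence: -279/350.

First insight: x = 1 and the product of the first k integers (prefactor -1) is k!.
Adjacent-term ratio: r(k) = 1 * (k-4/5) (k+2) / [(k+41/5) (k+1)] - rational in k. x = 1; t_0 = -1; negate the roots.


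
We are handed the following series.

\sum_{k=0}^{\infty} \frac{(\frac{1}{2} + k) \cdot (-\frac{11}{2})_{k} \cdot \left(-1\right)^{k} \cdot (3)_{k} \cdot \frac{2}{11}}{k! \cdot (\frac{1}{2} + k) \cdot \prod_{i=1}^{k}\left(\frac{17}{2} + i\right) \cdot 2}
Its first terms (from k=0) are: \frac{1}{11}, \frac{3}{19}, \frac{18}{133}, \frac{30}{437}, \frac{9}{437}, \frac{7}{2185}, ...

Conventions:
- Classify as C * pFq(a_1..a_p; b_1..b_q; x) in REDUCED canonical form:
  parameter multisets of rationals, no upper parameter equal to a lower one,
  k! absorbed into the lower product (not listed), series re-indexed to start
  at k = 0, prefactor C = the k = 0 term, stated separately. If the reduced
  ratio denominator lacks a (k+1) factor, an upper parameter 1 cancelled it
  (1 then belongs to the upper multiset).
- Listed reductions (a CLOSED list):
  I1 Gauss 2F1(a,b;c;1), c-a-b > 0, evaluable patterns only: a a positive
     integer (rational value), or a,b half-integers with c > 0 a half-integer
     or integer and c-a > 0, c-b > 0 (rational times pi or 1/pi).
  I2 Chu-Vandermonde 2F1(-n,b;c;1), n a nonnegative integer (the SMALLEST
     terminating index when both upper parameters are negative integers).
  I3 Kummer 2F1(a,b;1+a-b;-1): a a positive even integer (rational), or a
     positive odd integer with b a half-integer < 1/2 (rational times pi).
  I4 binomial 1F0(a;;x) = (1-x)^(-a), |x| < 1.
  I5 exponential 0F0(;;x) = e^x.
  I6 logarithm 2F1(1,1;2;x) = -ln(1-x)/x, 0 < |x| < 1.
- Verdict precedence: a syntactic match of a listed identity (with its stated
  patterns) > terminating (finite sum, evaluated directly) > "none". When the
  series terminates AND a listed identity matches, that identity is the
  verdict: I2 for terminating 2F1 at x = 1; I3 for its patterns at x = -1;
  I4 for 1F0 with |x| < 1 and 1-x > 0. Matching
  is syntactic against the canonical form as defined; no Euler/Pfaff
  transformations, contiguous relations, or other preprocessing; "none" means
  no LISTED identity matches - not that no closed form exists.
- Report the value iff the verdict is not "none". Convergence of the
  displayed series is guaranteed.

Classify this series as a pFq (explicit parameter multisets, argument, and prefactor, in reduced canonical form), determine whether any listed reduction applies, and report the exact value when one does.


The series (x = -1) is 2F1: upper {-\frac{11}{2}, 3}, lower {\frac{19}{2}}, prefactor \frac{1}{11}. Verdict: Kummer's theorem (I3) applies (x = -1; c = \frac{19}{2} equals 1+a-b for upper {-\frac{11}{2}, 3}: listed pattern). Value: \frac{9945}{65536} \cdot \pi.

Structural cue: x = -1 and k + 1/2 divides numerator and denominator alike; C = 1/11 after cancelling.
Ratio: r(k) = -1 * (k-\frac{11}{2}) (k+3) / [(k+\frac{19}{2}) (k+1)] - rational in k. x = -1; t_0 = \frac{1}{11}; negate the roots.


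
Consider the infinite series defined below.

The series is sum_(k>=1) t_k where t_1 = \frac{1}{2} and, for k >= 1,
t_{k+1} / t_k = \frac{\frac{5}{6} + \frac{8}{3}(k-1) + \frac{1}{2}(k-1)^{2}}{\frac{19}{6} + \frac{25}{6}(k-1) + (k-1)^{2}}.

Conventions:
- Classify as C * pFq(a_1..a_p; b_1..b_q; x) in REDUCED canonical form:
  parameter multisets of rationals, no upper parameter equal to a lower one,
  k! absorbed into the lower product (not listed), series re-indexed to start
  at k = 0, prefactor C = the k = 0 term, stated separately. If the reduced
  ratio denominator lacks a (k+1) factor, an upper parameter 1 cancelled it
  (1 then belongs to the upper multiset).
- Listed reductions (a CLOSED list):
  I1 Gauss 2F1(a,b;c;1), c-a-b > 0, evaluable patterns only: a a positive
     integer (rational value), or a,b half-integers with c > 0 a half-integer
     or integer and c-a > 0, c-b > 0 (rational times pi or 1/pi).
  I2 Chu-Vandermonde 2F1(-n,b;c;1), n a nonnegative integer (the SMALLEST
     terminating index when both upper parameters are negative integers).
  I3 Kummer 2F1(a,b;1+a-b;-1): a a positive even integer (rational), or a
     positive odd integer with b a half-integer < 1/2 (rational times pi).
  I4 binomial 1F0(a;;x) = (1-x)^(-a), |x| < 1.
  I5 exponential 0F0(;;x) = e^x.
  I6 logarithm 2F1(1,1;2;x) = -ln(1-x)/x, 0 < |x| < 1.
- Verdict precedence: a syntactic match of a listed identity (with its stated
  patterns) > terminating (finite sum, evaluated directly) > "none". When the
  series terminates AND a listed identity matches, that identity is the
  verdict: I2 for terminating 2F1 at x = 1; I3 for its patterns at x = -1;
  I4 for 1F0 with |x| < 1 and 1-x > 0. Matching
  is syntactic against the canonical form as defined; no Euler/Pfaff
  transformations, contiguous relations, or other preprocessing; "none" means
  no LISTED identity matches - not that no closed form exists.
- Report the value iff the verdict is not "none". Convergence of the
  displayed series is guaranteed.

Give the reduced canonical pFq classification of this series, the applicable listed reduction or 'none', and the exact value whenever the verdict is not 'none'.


With C = \frac{1}{2}: the canonical form is 2F1(\frac{1}{3}, 5; \frac{19}{6}; \frac{1}{2}). Verdict: none. Every listed pattern misses the 2F1 form at \frac{1}{2}, upper {\frac{1}{3}, 5}.

Structural cue: t_0 being \frac{1}{2}, the expanded ratio factors over Q; prefactor 1/2, roots give parameters.
Step ratio: r(k) = \frac{1}{2} * (k+\frac{1}{3}) (k+5) / [(k+\frac{19}{6}) (k+1)] - poly over poly, x = \frac{1}{2} from leading terms; C = \frac{1}{2} at k = 0.
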